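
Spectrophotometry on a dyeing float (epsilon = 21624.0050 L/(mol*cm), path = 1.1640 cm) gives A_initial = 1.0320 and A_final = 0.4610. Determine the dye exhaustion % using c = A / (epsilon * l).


c_initial = A_i / (epsilon * l) = 1.0320 / (21624.0050 * 1.1640) = 4.1001e-05 mol/L
c_final = A_f / (epsilon * l) = 0.4610 / (21624.0050 * 1.1640) = 1.8315e-05 mol/L
Exhaustion = (c_initial - c_final) / c_initial * 100 = (4.1001e-05 - 1.8315e-05) / 4.1001e-05 * 100 = 55.3295 %


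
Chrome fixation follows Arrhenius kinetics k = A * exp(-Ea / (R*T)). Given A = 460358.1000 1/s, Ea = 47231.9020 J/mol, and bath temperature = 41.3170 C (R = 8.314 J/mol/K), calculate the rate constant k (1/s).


T_K = T_C + 273.15 = 41.3170 + 273.15 = 314.4670 K
exponent = -Ea / (R * T_K) = -47231.9020 / (8.314 * 314.4670) = -18.0655
k = A * exp(exponent) = 460358.1000 * exp(-18.0655) = 0.00656663 1/s


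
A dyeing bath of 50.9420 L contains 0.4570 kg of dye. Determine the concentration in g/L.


Formula: Conc = dye_mass(kg) / volume(L) * 1000
Substituting: Conc = 0.4570 / 50.9420 * 1000
Result: 8.9710 g/L


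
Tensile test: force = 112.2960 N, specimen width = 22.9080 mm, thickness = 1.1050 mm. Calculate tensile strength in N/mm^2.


Formula: TS = force / (width * thickness)
Substituting: TS = 112.2960 / (22.9080 * 1.1050)
Result: 4.4362 N/mm^2


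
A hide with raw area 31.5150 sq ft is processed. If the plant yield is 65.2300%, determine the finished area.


Formula: finished = raw * yield / 100
Substituting: finished = 31.5150 * 65.2300 / 100
Result: 20.5572 sq ft


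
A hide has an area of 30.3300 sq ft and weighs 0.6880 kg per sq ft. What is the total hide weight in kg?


Formula: Weight = area * weight_per_sqft
Substituting: Weight = 30.3300 * 0.6880
Result: 20.8670 kg


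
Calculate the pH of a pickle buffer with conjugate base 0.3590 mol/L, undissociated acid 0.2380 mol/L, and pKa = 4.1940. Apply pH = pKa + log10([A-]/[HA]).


ratio = [A-] / [HA] = 0.3590 / 0.2380 = 1.5084
log10(ratio) = 0.1785
pH = pKa + log10(ratio) = 4.1940 + 0.1785 = 4.3725


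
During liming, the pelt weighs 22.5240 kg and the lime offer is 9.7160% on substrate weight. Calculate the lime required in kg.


Formula: Lime = substrate * pct / 100
Substituting: Lime = 22.5240 * 9.7160 / 100
Result: 2.1884 kg


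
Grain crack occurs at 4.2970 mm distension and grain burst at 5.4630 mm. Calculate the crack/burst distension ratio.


Formula: Ratio = crack / burst
Substituting: Ratio = 4.2970 / 5.4630
Result: 0.7866


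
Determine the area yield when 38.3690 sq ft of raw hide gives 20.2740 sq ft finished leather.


Formula: Yield = finished / raw * 100
Substituting: Yield = 20.2740 / 38.3690 * 100
Result: 52.8395 %


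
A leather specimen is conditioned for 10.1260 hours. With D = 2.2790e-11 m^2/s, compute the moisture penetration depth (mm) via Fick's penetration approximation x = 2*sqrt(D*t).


t = 10.1260 hr * 3600 = 36453.6000 s
D * t = 2.2790e-11 * 36453.6000 = 8.3078e-07
x = 2 * sqrt(D*t) = 2 * sqrt(8.3078e-07) = 0.00182294 m = 1.8229 mm


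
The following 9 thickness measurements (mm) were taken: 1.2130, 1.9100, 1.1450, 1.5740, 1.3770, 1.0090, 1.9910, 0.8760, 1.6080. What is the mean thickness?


Formula: Average = sum / n
Substituting: Average = 12.7030 / 9
Result: 1.4114 mm


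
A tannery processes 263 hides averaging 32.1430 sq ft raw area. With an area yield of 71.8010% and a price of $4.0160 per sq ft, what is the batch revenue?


Raw_total = N * avg_area = 263 * 32.1430 = 8453.6090 sq ft
Finished = Raw_total * yield / 100 = 8453.6090 * 71.8010 / 100 = 6069.7758 sq ft
Value = Finished * price = 6069.7758 * 4.0160 = 24376.2196 $


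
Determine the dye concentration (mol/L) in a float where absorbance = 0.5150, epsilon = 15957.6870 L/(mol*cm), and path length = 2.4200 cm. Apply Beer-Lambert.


Formula: c = A / (epsilon * l)
Substituting: c = 0.5150 / (15957.6870 * 2.4200)
Result: 1.3336e-05 mol/L


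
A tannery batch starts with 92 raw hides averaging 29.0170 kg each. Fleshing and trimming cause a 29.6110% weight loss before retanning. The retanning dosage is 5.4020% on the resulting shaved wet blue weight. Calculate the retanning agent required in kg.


Total_raw = N * avg_wt = 92 * 29.0170 = 2669.5640 kg
Substrate = Total_raw * (1 - loss/100) = 2669.5640 * (1 - 29.6110/100) = 1879.0794 kg
Retan = Substrate * pct / 100 = 1879.0794 * 5.4020 / 100 = 101.5079 kg


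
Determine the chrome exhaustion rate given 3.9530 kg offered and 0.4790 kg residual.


Formula: Uptake = (offered - residual) / offered * 100
Substituting: Uptake = (3.9530 - 0.4790) / 3.9530 * 100
Result: 87.8826 %


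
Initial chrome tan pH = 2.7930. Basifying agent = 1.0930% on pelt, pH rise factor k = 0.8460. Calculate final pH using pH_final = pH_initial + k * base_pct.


Formula: pH_final = pH_initial + k * base_pct
Substituting: pH_final = 2.7930 + 0.8460 * 1.0930
Result: 3.7177


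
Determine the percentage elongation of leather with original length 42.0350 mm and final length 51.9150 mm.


Formula: Elongation = (Lf - L0) / L0 * 100
Substituting: Elongation = (51.9150 - 42.0350) / 42.0350 * 100
Result: 23.5042 %


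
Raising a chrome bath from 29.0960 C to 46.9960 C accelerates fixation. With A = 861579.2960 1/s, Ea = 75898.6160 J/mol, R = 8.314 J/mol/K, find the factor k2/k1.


T1 = 29.0960 + 273.15 = 302.2460 K; T2 = 46.9960 + 273.15 = 320.1460 K
k1 = A * exp(-Ea/(R*T1)) = 861579.2960 * exp(-75898.6160/(8.314*302.2460)) = 6.5751e-08 1/s
k2 = A * exp(-Ea/(R*T2)) = 861579.2960 * exp(-75898.6160/(8.314*320.1460)) = 3.5589e-07 1/s
k2/k1 = 3.5589e-07 / 6.5751e-08 = 5.4128


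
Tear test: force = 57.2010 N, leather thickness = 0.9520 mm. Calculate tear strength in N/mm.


Formula: Tear strength = force / thickness
Substituting: Tear strength = 57.2010 / 0.9520
Result: 60.0851 N/mm


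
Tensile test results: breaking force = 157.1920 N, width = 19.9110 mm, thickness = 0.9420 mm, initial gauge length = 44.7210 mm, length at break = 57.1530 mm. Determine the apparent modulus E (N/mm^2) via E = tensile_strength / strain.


TS = F / (w * t) = 157.1920 / (19.9110 * 0.9420) = 8.3808 N/mm^2
strain = (Lf - L0) / L0 = (57.1530 - 44.7210) / 44.7210 = 0.2780
E = TS / strain = 8.3808 / 0.2780 = 30.1479 N/mm^2


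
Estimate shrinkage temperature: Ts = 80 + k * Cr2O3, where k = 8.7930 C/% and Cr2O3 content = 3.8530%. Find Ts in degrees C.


Formula: Ts = 80 + k * Cr2O3
Substituting: Ts = 80 + 8.7930 * 3.8530
Result: 113.8794 C


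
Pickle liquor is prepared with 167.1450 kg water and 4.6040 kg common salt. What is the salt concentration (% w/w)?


Formula: Conc = salt / (water + salt) * 100
Substituting: Conc = 4.6040 / (167.1450 + 4.6040) * 100
Result: 2.6807 %


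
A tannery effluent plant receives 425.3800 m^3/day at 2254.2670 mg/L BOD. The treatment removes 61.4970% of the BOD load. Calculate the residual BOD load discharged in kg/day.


Load_in = volume * conc / 1000 = 425.3800 * 2254.2670 / 1000 = 958.9201 kg/day
Removed = Load_in * eff / 100 = 958.9201 * 61.4970 / 100 = 589.7071 kg/day
Load_out = Load_in - Removed = 958.9201 - 589.7071 = 369.2130 kg/day


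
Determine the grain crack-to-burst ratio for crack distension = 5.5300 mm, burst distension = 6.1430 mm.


Formula: Ratio = crack / burst
Substituting: Ratio = 5.5300 / 6.1430
Result: 0.9002


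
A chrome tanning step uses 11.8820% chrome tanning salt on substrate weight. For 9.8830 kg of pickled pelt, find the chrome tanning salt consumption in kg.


Formula: Chrome = substrate * pct / 100
Substituting: Chrome = 9.8830 * 11.8820 / 100
Result: 1.1743 kg


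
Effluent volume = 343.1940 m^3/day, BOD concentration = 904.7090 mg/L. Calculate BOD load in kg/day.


Formula: BOD_load = volume * conc / 1000
Substituting: BOD_load = 343.1940 * 904.7090 / 1000
Result: 310.4907 kg/day


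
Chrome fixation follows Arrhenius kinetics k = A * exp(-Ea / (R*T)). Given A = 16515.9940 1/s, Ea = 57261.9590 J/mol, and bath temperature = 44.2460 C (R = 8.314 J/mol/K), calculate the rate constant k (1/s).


T_K = T_C + 273.15 = 44.2460 + 273.15 = 317.3960 K
exponent = -Ea / (R * T_K) = -57261.9590 / (8.314 * 317.3960) = -21.6998
k = A * exp(exponent) = 16515.9940 * exp(-21.6998) = 6.2205e-06 1/s


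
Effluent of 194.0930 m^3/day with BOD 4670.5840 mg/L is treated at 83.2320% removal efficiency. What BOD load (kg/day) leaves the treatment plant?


Load_in = volume * conc / 1000 = 194.0930 * 4670.5840 / 1000 = 906.5277 kg/day
Removed = Load_in * eff / 100 = 906.5277 * 83.2320 / 100 = 754.5211 kg/day
Load_out = Load_in - Removed = 906.5277 - 754.5211 = 152.0066 kg/day


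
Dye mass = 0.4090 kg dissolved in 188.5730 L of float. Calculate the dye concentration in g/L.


Formula: Conc = dye_mass(kg) / volume(L) * 1000
Substituting: Conc = 0.4090 / 188.5730 * 1000
Result: 2.1689 g/L


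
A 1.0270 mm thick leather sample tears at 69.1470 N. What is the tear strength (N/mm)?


Formula: Tear strength = force / thickness
Substituting: Tear strength = 69.1470 / 1.0270
Result: 67.3291 N/mm


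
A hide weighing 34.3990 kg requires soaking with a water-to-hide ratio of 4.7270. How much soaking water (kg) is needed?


Formula: Water = hide_weight * ratio
Substituting: Water = 34.3990 * 4.7270
Result: 162.6041 kg


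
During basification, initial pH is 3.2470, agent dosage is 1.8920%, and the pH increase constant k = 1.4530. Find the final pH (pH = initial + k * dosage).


Formula: pH_final = pH_initial + k * base_pct
Substituting: pH_final = 3.2470 + 1.4530 * 1.8920
Result: 5.9961


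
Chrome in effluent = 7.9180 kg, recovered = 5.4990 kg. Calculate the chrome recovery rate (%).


Formula: Recovery = recovered / input * 100
Substituting: Recovery = 5.4990 / 7.9180 * 100
Result: 69.4494 %


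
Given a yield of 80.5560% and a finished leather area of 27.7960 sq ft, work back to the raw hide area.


Formula: raw = finished * 100 / yield
Substituting: raw = 27.7960 * 100 / 80.5560
Result: 34.5052 sq ft


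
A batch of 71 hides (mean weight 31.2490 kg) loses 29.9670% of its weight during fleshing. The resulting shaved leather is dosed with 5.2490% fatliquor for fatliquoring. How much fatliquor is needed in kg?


Total_raw = N * avg_wt = 71 * 31.2490 = 2218.6790 kg
Substrate = Total_raw * (1 - loss/100) = 2218.6790 * (1 - 29.9670/100) = 1553.8075 kg
Fat = Substrate * pct / 100 = 1553.8075 * 5.2490 / 100 = 81.5594 kg


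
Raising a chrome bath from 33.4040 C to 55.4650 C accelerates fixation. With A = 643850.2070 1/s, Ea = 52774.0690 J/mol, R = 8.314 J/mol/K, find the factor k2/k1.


T1 = 33.4040 + 273.15 = 306.5540 K; T2 = 55.4650 + 273.15 = 328.6150 K
k1 = A * exp(-Ea/(R*T1)) = 643850.2070 * exp(-52774.0690/(8.314*306.5540)) = 6.5483e-04 1/s
k2 = A * exp(-Ea/(R*T2)) = 643850.2070 * exp(-52774.0690/(8.314*328.6150)) = 0.00262928 1/s
k2/k1 = 0.00262928 / 6.5483e-04 = 4.0152


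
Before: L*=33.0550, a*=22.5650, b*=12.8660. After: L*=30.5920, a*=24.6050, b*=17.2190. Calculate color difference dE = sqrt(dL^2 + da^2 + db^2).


dL = -2.4630, da = 2.0400, db = 4.3530
dE = sqrt((-2.4630)^2 + 2.0400^2 + 4.3530^2) = 5.4015


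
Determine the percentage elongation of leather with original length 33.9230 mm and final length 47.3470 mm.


Formula: Elongation = (Lf - L0) / L0 * 100
Substituting: Elongation = (47.3470 - 33.9230) / 33.9230 * 100
Result: 39.5720 %


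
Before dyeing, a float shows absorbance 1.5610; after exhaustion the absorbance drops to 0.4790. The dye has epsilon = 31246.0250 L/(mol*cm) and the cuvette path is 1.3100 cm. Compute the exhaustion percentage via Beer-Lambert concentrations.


c_initial = A_i / (epsilon * l) = 1.5610 / (31246.0250 * 1.3100) = 3.8136e-05 mol/L
c_final = A_f / (epsilon * l) = 0.4790 / (31246.0250 * 1.3100) = 1.1702e-05 mol/L
Exhaustion = (c_initial - c_final) / c_initial * 100 = (3.8136e-05 - 1.1702e-05) / 3.8136e-05 * 100 = 69.3145 %


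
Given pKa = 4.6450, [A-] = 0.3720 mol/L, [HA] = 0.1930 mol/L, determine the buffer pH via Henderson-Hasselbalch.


ratio = [A-] / [HA] = 0.3720 / 0.1930 = 1.9275
log10(ratio) = 0.2850
pH = pKa + log10(ratio) = 4.6450 + 0.2850 = 4.9300


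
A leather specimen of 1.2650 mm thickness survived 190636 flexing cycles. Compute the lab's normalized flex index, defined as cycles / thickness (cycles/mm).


Formula: Index = cycles / thickness
Substituting: Index = 190636 / 1.2650
Result: 150700.3953 cycles/mm


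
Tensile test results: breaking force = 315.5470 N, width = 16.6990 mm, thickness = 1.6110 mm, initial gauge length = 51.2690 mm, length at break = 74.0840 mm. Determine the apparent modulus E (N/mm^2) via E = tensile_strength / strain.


TS = F / (w * t) = 315.5470 / (16.6990 * 1.6110) = 11.7295 N/mm^2
strain = (Lf - L0) / L0 = (74.0840 - 51.2690) / 51.2690 = 0.4450
E = TS / strain = 11.7295 / 0.4450 = 26.3580 N/mm^2


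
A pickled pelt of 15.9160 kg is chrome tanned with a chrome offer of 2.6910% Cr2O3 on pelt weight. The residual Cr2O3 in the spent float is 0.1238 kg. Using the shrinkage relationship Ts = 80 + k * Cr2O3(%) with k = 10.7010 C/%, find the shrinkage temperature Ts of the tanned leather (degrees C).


Offered = pelt * offer_pct / 100 = 15.9160 * 2.6910 / 100 = 0.4283 kg
Uptake = offered - residual = 0.4283 - 0.1238 = 0.3045 kg
Cr2O3% on pelt = uptake / pelt * 100 = 0.3045 / 15.9160 * 100 = 1.9132 %
Ts = 80 + k * Cr2O3% = 80 + 10.7010 * 1.9132 = 100.4728 C


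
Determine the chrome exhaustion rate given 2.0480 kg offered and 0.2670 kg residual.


Formula: Uptake = (offered - residual) / offered * 100
Substituting: Uptake = (2.0480 - 0.2670) / 2.0480 * 100
Result: 86.9629 %


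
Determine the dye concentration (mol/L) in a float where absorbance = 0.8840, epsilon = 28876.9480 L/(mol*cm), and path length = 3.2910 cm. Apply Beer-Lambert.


Formula: c = A / (epsilon * l)
Substituting: c = 0.8840 / (28876.9480 * 3.2910)
Result: 9.3019e-06 mol/L


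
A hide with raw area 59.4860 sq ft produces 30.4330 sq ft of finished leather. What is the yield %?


Formula: Yield = finished / raw * 100
Substituting: Yield = 30.4330 / 59.4860 * 100
Result: 51.1599 %


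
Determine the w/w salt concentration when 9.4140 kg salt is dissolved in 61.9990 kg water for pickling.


Formula: Conc = salt / (water + salt) * 100
Substituting: Conc = 9.4140 / (61.9990 + 9.4140) * 100
Result: 13.1825 %


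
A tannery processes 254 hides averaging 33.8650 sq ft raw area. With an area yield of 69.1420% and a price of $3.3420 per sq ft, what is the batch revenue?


Raw_total = N * avg_area = 254 * 33.8650 = 8601.7100 sq ft
Finished = Raw_total * yield / 100 = 8601.7100 * 69.1420 / 100 = 5947.3943 sq ft
Value = Finished * price = 5947.3943 * 3.3420 = 19876.1918 $


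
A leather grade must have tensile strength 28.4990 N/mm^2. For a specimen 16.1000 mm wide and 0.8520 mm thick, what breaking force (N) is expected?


Formula: F = TS * w * t
Substituting: F = 28.4990 * 16.1000 * 0.8520
Result: 390.9265 N


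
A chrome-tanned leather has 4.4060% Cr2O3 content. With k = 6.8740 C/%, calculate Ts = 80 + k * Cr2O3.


Formula: Ts = 80 + k * Cr2O3
Substituting: Ts = 80 + 6.8740 * 4.4060
Result: 110.2868 C


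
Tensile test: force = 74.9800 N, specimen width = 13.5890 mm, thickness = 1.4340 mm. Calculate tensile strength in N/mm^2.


Formula: TS = force / (width * thickness)
Substituting: TS = 74.9800 / (13.5890 * 1.4340)
Result: 3.8478 N/mm^2


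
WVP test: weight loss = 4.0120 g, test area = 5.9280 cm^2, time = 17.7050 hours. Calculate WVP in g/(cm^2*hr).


Formula: WVP = loss / (area * time)
Substituting: WVP = 4.0120 / (5.9280 * 17.7050)
Result: 0.0382258 g/(cm^2*hr)


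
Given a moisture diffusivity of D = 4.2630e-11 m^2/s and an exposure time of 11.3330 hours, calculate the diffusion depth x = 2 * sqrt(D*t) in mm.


t = 11.3330 hr * 3600 = 40798.8000 s
D * t = 4.2630e-11 * 40798.8000 = 1.7393e-06
x = 2 * sqrt(D*t) = 2 * sqrt(1.7393e-06) = 0.00263761 m = 2.6376 mm


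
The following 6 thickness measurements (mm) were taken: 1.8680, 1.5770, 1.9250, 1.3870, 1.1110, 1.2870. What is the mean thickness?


Formula: Average = sum / n
Substituting: Average = 9.1550 / 6
Result: 1.5258 mm


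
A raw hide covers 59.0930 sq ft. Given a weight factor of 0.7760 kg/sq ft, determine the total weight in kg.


Formula: Weight = area * weight_per_sqft
Substituting: Weight = 59.0930 * 0.7760
Result: 45.8562 kg


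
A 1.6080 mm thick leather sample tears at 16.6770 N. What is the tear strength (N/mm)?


Formula: Tear strength = force / thickness
Substituting: Tear strength = 16.6770 / 1.6080
Result: 10.3713 N/mm


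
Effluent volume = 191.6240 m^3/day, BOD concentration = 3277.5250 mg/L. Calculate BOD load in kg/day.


Formula: BOD_load = volume * conc / 1000
Substituting: BOD_load = 191.6240 * 3277.5250 / 1000
Result: 628.0525 kg/day


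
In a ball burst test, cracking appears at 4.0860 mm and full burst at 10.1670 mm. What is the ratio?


Formula: Ratio = crack / burst
Substituting: Ratio = 4.0860 / 10.1670
Result: 0.4019


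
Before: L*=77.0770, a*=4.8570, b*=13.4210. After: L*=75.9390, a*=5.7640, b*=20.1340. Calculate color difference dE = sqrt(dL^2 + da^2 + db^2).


dL = -1.1380, da = 0.9070, db = 6.7130
dE = sqrt((-1.1380)^2 + 0.9070^2 + 6.7130^2) = 6.8689


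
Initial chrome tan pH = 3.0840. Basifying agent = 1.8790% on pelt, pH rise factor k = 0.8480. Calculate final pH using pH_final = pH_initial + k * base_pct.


Formula: pH_final = pH_initial + k * base_pct
Substituting: pH_final = 3.0840 + 0.8480 * 1.8790
Result: 4.6774


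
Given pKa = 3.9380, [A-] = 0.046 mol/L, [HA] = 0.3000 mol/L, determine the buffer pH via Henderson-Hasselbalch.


ratio = [A-] / [HA] = 0.046 / 0.3000 = 0.1533
log10(ratio) = -0.8144
pH = pKa + log10(ratio) = 3.9380 - 0.8144 = 3.1236


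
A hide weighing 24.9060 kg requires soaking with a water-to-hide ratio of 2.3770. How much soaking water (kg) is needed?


Formula: Water = hide_weight * ratio
Substituting: Water = 24.9060 * 2.3770
Result: 59.2016 kg


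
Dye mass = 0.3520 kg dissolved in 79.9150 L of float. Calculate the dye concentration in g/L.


Formula: Conc = dye_mass(kg) / volume(L) * 1000
Substituting: Conc = 0.3520 / 79.9150 * 1000
Result: 4.4047 g/L


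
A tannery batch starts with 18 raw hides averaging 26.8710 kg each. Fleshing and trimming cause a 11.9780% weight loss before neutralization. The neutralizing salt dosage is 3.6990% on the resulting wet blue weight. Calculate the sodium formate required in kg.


Total_raw = N * avg_wt = 18 * 26.8710 = 483.6780 kg
Substrate = Total_raw * (1 - loss/100) = 483.6780 * (1 - 11.9780/100) = 425.7430 kg
Neutralizer = Substrate * pct / 100 = 425.7430 * 3.6990 / 100 = 15.7482 kg


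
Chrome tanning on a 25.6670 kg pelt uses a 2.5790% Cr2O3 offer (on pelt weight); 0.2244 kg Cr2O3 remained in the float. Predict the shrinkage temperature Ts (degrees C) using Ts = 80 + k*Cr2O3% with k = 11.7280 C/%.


Offered = pelt * offer_pct / 100 = 25.6670 * 2.5790 / 100 = 0.6620 kg
Uptake = offered - residual = 0.6620 - 0.2244 = 0.4376 kg
Cr2O3% on pelt = uptake / pelt * 100 = 0.4376 / 25.6670 * 100 = 1.7047 %
Ts = 80 + k * Cr2O3% = 80 + 11.7280 * 1.7047 = 99.9930 C


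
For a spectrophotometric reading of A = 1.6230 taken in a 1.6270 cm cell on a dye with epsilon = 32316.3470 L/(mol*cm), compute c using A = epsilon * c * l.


Formula: c = A / (epsilon * l)
Substituting: c = 1.6230 / (32316.3470 * 1.6270)
Result: 3.0868e-05 mol/L


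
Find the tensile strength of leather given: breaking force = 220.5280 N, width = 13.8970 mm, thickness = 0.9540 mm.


Formula: TS = force / (width * thickness)
Substituting: TS = 220.5280 / (13.8970 * 0.9540)
Result: 16.6339 N/mm^2


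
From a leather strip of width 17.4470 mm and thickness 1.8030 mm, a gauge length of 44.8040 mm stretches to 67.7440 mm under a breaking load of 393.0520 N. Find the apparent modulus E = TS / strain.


TS = F / (w * t) = 393.0520 / (17.4470 * 1.8030) = 12.4949 N/mm^2
strain = (Lf - L0) / L0 = (67.7440 - 44.8040) / 44.8040 = 0.5120
E = TS / strain = 12.4949 / 0.5120 = 24.4038 N/mm^2


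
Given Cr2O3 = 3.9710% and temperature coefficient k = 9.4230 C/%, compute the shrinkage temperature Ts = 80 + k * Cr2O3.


Formula: Ts = 80 + k * Cr2O3
Substituting: Ts = 80 + 9.4230 * 3.9710
Result: 117.4187 C


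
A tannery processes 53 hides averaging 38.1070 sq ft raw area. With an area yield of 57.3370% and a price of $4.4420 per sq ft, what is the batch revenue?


Raw_total = N * avg_area = 53 * 38.1070 = 2019.6710 sq ft
Finished = Raw_total * yield / 100 = 2019.6710 * 57.3370 / 100 = 1158.0188 sq ft
Value = Finished * price = 1158.0188 * 4.4420 = 5143.9193 $


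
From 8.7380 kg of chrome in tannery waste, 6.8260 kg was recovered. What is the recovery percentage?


Formula: Recovery = recovered / input * 100
Substituting: Recovery = 6.8260 / 8.7380 * 100
Result: 78.1186 %


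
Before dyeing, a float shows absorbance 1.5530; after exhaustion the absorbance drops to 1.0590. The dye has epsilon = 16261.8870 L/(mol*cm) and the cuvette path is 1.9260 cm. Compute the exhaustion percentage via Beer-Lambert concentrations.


c_initial = A_i / (epsilon * l) = 1.5530 / (16261.8870 * 1.9260) = 4.9584e-05 mol/L
c_final = A_f / (epsilon * l) = 1.0590 / (16261.8870 * 1.9260) = 3.3812e-05 mol/L
Exhaustion = (c_initial - c_final) / c_initial * 100 = (4.9584e-05 - 3.3812e-05) / 4.9584e-05 * 100 = 31.8094 %


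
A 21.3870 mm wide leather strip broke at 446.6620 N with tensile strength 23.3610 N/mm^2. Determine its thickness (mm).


Formula: t = F / (TS * w)
Substituting: t = 446.6620 / (23.3610 * 21.3870)
Result: 0.8940 mm


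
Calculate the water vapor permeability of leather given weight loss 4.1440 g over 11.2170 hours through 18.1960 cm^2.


Formula: WVP = loss / (area * time)
Substituting: WVP = 4.1440 / (18.1960 * 11.2170)
Result: 0.0203033 g/(cm^2*hr)


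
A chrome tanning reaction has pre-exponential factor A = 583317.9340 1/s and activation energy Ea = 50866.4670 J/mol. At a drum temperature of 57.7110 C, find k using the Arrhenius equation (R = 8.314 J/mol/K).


T_K = T_C + 273.15 = 57.7110 + 273.15 = 330.8610 K
exponent = -Ea / (R * T_K) = -50866.4670 / (8.314 * 330.8610) = -18.4917
k = A * exp(exponent) = 583317.9340 * exp(-18.4917) = 0.00543348 1/s


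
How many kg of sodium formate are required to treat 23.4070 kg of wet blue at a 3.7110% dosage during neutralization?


Formula: Neutralizer = substrate * pct / 100
Substituting: Neutralizer = 23.4070 * 3.7110 / 100
Result: 0.8686 kg


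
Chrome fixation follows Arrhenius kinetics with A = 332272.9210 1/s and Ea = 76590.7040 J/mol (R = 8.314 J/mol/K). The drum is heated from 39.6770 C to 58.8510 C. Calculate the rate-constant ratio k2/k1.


T1 = 39.6770 + 273.15 = 312.8270 K; T2 = 58.8510 + 273.15 = 332.0010 K
k1 = A * exp(-Ea/(R*T1)) = 332272.9210 * exp(-76590.7040/(8.314*312.8270)) = 5.3978e-08 1/s
k2 = A * exp(-Ea/(R*T2)) = 332272.9210 * exp(-76590.7040/(8.314*332.0010)) = 2.9569e-07 1/s
k2/k1 = 2.9569e-07 / 5.3978e-08 = 5.4779


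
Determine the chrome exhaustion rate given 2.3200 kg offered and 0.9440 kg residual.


Formula: Uptake = (offered - residual) / offered * 100
Substituting: Uptake = (2.3200 - 0.9440) / 2.3200 * 100
Result: 59.3103 %


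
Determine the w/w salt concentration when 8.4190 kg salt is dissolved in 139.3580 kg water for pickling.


Formula: Conc = salt / (water + salt) * 100
Substituting: Conc = 8.4190 / (139.3580 + 8.4190) * 100
Result: 5.6971 %


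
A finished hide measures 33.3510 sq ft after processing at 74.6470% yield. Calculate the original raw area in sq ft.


Formula: raw = finished * 100 / yield
Substituting: raw = 33.3510 * 100 / 74.6470
Result: 44.6783 sq ft


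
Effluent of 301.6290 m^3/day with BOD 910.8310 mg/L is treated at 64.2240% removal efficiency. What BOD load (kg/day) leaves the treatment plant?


Load_in = volume * conc / 1000 = 301.6290 * 910.8310 / 1000 = 274.7330 kg/day
Removed = Load_in * eff / 100 = 274.7330 * 64.2240 / 100 = 176.4445 kg/day
Load_out = Load_in - Removed = 274.7330 - 176.4445 = 98.2885 kg/day


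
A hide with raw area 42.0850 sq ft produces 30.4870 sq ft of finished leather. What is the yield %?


Formula: Yield = finished / raw * 100
Substituting: Yield = 30.4870 / 42.0850 * 100
Result: 72.4415 %


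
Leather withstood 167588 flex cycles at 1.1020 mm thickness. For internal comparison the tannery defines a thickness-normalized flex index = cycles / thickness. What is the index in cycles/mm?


Formula: Index = cycles / thickness
Substituting: Index = 167588 / 1.1020
Result: 152076.2250 cycles/mm


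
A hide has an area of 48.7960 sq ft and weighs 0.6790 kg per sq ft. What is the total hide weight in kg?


Formula: Weight = area * weight_per_sqft
Substituting: Weight = 48.7960 * 0.6790
Result: 33.1325 kg


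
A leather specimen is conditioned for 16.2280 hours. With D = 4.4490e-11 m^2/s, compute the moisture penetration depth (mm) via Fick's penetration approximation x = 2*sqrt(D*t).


t = 16.2280 hr * 3600 = 58420.8000 s
D * t = 4.4490e-11 * 58420.8000 = 2.5991e-06
x = 2 * sqrt(D*t) = 2 * sqrt(2.5991e-06) = 0.00322437 m = 3.2244 mm


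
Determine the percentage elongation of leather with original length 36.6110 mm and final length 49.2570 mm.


Formula: Elongation = (Lf - L0) / L0 * 100
Substituting: Elongation = (49.2570 - 36.6110) / 36.6110 * 100
Result: 34.5415 %


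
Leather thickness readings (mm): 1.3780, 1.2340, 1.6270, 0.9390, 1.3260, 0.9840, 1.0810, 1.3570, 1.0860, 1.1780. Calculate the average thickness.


Formula: Average = sum / n
Substituting: Average = 12.1900 / 10
Result: 1.2190 mm


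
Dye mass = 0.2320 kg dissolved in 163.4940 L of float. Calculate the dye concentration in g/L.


Formula: Conc = dye_mass(kg) / volume(L) * 1000
Substituting: Conc = 0.2320 / 163.4940 * 1000
Result: 1.4190 g/L


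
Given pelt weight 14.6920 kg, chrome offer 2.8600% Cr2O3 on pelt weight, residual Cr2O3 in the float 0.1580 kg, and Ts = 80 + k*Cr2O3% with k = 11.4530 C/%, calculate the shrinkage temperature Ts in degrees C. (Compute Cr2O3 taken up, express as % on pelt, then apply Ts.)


Offered = pelt * offer_pct / 100 = 14.6920 * 2.8600 / 100 = 0.4202 kg
Uptake = offered - residual = 0.4202 - 0.1580 = 0.2622 kg
Cr2O3% on pelt = uptake / pelt * 100 = 0.2622 / 14.6920 * 100 = 1.7846 %
Ts = 80 + k * Cr2O3% = 80 + 11.4530 * 1.7846 = 100.4388 C


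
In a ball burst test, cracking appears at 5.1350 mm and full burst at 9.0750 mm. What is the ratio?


Formula: Ratio = crack / burst
Substituting: Ratio = 5.1350 / 9.0750
Result: 0.5658


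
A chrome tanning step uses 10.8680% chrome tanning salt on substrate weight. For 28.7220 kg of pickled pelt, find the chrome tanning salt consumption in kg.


Formula: Chrome = substrate * pct / 100
Substituting: Chrome = 28.7220 * 10.8680 / 100
Result: 3.1215 kg


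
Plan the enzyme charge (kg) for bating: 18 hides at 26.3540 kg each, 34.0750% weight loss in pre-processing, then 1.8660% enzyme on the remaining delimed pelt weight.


Total_raw = N * avg_wt = 18 * 26.3540 = 474.3720 kg
Substrate = Total_raw * (1 - loss/100) = 474.3720 * (1 - 34.0750/100) = 312.7297 kg
Enzyme = Substrate * pct / 100 = 312.7297 * 1.8660 / 100 = 5.8355 kg


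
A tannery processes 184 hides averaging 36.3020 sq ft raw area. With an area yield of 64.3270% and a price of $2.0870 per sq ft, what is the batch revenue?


Raw_total = N * avg_area = 184 * 36.3020 = 6679.5680 sq ft
Finished = Raw_total * yield / 100 = 6679.5680 * 64.3270 / 100 = 4296.7657 sq ft
Value = Finished * price = 4296.7657 * 2.0870 = 8967.3500 $


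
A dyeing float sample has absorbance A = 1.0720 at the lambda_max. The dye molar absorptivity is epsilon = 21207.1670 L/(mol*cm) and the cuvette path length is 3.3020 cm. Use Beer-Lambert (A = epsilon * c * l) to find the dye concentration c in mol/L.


Formula: c = A / (epsilon * l)
Substituting: c = 1.0720 / (21207.1670 * 3.3020)
Result: 1.5309e-05 mol/L


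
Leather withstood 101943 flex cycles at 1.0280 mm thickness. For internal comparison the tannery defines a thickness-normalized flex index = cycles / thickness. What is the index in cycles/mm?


Formula: Index = cycles / thickness
Substituting: Index = 101943 / 1.0280
Result: 99166.3424 cycles/mm


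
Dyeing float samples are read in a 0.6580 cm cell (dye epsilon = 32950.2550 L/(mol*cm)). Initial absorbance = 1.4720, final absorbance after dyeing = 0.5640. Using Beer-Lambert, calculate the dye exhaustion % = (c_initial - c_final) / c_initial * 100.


c_initial = A_i / (epsilon * l) = 1.4720 / (32950.2550 * 0.6580) = 6.7893e-05 mol/L
c_final = A_f / (epsilon * l) = 0.5640 / (32950.2550 * 0.6580) = 2.6013e-05 mol/L
Exhaustion = (c_initial - c_final) / c_initial * 100 = (6.7893e-05 - 2.6013e-05) / 6.7893e-05 * 100 = 61.6848 %


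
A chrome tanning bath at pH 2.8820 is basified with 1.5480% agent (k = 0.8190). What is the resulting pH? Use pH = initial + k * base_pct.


Formula: pH_final = pH_initial + k * base_pct
Substituting: pH_final = 2.8820 + 0.8190 * 1.5480
Result: 4.1498


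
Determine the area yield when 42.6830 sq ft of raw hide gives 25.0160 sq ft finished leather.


Formula: Yield = finished / raw * 100
Substituting: Yield = 25.0160 / 42.6830 * 100
Result: 58.6088 %


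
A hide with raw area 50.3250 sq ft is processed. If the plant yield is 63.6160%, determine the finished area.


Formula: finished = raw * yield / 100
Substituting: finished = 50.3250 * 63.6160 / 100
Result: 32.0148 sq ft


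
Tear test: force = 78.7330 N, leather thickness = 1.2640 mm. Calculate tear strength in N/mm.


Formula: Tear strength = force / thickness
Substituting: Tear strength = 78.7330 / 1.2640
Result: 62.2888 N/mm


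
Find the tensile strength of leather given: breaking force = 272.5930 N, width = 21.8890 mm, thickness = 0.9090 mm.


Formula: TS = force / (width * thickness)
Substituting: TS = 272.5930 / (21.8890 * 0.9090)
Result: 13.7001 N/mm^2


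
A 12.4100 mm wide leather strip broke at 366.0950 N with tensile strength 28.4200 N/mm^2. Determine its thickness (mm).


Formula: t = F / (TS * w)
Substituting: t = 366.0950 / (28.4200 * 12.4100)
Result: 1.0380 mm


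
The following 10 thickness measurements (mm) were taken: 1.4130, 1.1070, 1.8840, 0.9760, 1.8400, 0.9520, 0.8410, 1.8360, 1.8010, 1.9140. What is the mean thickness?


Formula: Average = sum / n
Substituting: Average = 14.5640 / 10
Result: 1.4564 mm


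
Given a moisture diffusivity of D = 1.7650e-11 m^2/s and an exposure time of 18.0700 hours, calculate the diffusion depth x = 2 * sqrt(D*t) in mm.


t = 18.0700 hr * 3600 = 65052.0000 s
D * t = 1.7650e-11 * 65052.0000 = 1.1482e-06
x = 2 * sqrt(D*t) = 2 * sqrt(1.1482e-06) = 0.00214305 m = 2.1431 mm


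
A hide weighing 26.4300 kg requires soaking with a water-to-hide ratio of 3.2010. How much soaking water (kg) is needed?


Formula: Water = hide_weight * ratio
Substituting: Water = 26.4300 * 3.2010
Result: 84.6024 kg


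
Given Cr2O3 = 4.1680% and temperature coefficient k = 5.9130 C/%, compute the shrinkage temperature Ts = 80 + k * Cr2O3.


Formula: Ts = 80 + k * Cr2O3
Substituting: Ts = 80 + 5.9130 * 4.1680
Result: 104.6454 C


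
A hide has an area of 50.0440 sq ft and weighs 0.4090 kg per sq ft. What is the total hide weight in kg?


Formula: Weight = area * weight_per_sqft
Substituting: Weight = 50.0440 * 0.4090
Result: 20.4680 kg


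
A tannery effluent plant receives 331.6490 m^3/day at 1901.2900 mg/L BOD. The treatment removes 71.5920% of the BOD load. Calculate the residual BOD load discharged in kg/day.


Load_in = volume * conc / 1000 = 331.6490 * 1901.2900 / 1000 = 630.5609 kg/day
Removed = Load_in * eff / 100 = 630.5609 * 71.5920 / 100 = 451.4312 kg/day
Load_out = Load_in - Removed = 630.5609 - 451.4312 = 179.1297 kg/day


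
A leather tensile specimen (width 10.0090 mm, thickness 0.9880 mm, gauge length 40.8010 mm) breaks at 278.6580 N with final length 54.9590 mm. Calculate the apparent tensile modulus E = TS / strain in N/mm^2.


TS = F / (w * t) = 278.6580 / (10.0090 * 0.9880) = 28.1789 N/mm^2
strain = (Lf - L0) / L0 = (54.9590 - 40.8010) / 40.8010 = 0.3470
E = TS / strain = 28.1789 / 0.3470 = 81.2069 N/mm^2


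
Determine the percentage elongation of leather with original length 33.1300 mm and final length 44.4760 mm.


Formula: Elongation = (Lf - L0) / L0 * 100
Substituting: Elongation = (44.4760 - 33.1300) / 33.1300 * 100
Result: 34.2469 %


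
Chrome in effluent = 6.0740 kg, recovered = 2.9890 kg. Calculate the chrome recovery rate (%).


Formula: Recovery = recovered / input * 100
Substituting: Recovery = 2.9890 / 6.0740 * 100
Result: 49.2097 %


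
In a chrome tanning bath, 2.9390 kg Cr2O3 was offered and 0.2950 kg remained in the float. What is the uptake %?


Formula: Uptake = (offered - residual) / offered * 100
Substituting: Uptake = (2.9390 - 0.2950) / 2.9390 * 100
Result: 89.9626 %


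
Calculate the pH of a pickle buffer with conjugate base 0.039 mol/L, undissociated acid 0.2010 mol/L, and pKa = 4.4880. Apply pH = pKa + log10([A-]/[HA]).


ratio = [A-] / [HA] = 0.039 / 0.2010 = 0.1940
log10(ratio) = -0.7121
pH = pKa + log10(ratio) = 4.4880 - 0.7121 = 3.7759


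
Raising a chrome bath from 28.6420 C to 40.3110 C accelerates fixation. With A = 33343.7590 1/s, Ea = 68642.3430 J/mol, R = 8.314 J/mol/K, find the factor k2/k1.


T1 = 28.6420 + 273.15 = 301.7920 K; T2 = 40.3110 + 273.15 = 313.4610 K
k1 = A * exp(-Ea/(R*T1)) = 33343.7590 * exp(-68642.3430/(8.314*301.7920)) = 4.3839e-08 1/s
k2 = A * exp(-Ea/(R*T2)) = 33343.7590 * exp(-68642.3430/(8.314*313.4610)) = 1.2138e-07 1/s
k2/k1 = 1.2138e-07 / 4.3839e-08 = 2.7688


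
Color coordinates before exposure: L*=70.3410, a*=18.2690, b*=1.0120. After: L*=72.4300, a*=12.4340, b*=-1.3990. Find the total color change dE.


dL = 2.0890, da = -5.8350, db = -2.4110
dE = sqrt(2.0890^2 + (-5.8350)^2 + (-2.4110)^2) = 6.6501


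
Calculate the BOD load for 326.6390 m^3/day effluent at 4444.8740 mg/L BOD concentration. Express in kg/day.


Formula: BOD_load = volume * conc / 1000
Substituting: BOD_load = 326.6390 * 4444.8740 / 1000
Result: 1451.8692 kg/day


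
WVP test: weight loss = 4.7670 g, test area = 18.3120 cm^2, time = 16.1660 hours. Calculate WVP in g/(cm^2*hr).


Formula: WVP = loss / (area * time)
Substituting: WVP = 4.7670 / (18.3120 * 16.1660)
Result: 0.016103 g/(cm^2*hr)


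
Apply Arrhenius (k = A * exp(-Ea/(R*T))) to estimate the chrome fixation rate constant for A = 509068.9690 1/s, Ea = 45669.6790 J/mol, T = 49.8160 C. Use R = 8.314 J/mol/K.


T_K = T_C + 273.15 = 49.8160 + 273.15 = 322.9660 K
exponent = -Ea / (R * T_K) = -45669.6790 / (8.314 * 322.9660) = -17.0083
k = A * exp(exponent) = 509068.9690 * exp(-17.0083) = 0.0209008 1/s


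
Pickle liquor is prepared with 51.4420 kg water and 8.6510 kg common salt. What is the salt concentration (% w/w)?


Formula: Conc = salt / (water + salt) * 100
Substituting: Conc = 8.6510 / (51.4420 + 8.6510) * 100
Result: 14.3960 %


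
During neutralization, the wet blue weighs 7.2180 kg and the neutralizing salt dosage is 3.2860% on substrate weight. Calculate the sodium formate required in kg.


Formula: Neutralizer = substrate * pct / 100
Substituting: Neutralizer = 7.2180 * 3.2860 / 100
Result: 0.2372 kg


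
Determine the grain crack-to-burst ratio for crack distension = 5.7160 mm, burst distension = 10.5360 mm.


Formula: Ratio = crack / burst
Substituting: Ratio = 5.7160 / 10.5360
Result: 0.5425


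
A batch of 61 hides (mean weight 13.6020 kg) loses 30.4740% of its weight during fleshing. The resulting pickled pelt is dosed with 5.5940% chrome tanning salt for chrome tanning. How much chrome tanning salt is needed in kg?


Total_raw = N * avg_wt = 61 * 13.6020 = 829.7220 kg
Substrate = Total_raw * (1 - loss/100) = 829.7220 * (1 - 30.4740/100) = 576.8725 kg
Chrome = Substrate * pct / 100 = 576.8725 * 5.5940 / 100 = 32.2702 kg


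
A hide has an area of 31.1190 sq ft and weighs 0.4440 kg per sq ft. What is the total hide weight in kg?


Formula: Weight = area * weight_per_sqft
Substituting: Weight = 31.1190 * 0.4440
Result: 13.8168 kg


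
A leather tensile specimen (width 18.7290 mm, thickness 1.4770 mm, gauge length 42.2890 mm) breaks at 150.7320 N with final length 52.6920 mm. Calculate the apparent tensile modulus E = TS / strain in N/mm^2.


TS = F / (w * t) = 150.7320 / (18.7290 * 1.4770) = 5.4489 N/mm^2
strain = (Lf - L0) / L0 = (52.6920 - 42.2890) / 42.2890 = 0.2460
E = TS / strain = 5.4489 / 0.2460 = 22.1503 N/mm^2


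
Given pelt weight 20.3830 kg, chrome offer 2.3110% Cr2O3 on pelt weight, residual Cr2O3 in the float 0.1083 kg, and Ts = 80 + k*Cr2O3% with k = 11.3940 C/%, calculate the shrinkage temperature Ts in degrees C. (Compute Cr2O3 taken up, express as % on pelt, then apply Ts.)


Offered = pelt * offer_pct / 100 = 20.3830 * 2.3110 / 100 = 0.4711 kg
Uptake = offered - residual = 0.4711 - 0.1083 = 0.3628 kg
Cr2O3% on pelt = uptake / pelt * 100 = 0.3628 / 20.3830 * 100 = 1.7797 %
Ts = 80 + k * Cr2O3% = 80 + 11.3940 * 1.7797 = 100.2776 C


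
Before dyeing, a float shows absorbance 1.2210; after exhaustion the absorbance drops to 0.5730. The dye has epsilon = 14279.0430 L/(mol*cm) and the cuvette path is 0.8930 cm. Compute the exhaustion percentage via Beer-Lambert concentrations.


c_initial = A_i / (epsilon * l) = 1.2210 / (14279.0430 * 0.8930) = 9.5756e-05 mol/L
c_final = A_f / (epsilon * l) = 0.5730 / (14279.0430 * 0.8930) = 4.4937e-05 mol/L
Exhaustion = (c_initial - c_final) / c_initial * 100 = (9.5756e-05 - 4.4937e-05) / 9.5756e-05 * 100 = 53.0713 %


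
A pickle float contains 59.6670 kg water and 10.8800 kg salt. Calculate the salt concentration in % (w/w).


Formula: Conc = salt / (water + salt) * 100
Substituting: Conc = 10.8800 / (59.6670 + 10.8800) * 100
Result: 15.4223 %


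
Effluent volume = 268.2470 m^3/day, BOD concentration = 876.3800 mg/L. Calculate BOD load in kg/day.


Formula: BOD_load = volume * conc / 1000
Substituting: BOD_load = 268.2470 * 876.3800 / 1000
Result: 235.0863 kg/day


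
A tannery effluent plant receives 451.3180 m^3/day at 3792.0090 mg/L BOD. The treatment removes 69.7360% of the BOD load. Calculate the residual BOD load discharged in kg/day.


Load_in = volume * conc / 1000 = 451.3180 * 3792.0090 / 1000 = 1711.4019 kg/day
Removed = Load_in * eff / 100 = 1711.4019 * 69.7360 / 100 = 1193.4632 kg/day
Load_out = Load_in - Removed = 1711.4019 - 1193.4632 = 517.9387 kg/day


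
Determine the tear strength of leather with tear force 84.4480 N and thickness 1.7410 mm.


Formula: Tear strength = force / thickness
Substituting: Tear strength = 84.4480 / 1.7410
Result: 48.5055 N/mm


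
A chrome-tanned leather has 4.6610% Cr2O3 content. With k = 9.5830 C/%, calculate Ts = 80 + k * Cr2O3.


Formula: Ts = 80 + k * Cr2O3
Substituting: Ts = 80 + 9.5830 * 4.6610
Result: 124.6664 C


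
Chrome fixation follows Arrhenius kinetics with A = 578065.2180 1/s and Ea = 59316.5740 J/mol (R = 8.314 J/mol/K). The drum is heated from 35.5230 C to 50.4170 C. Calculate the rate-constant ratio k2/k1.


T1 = 35.5230 + 273.15 = 308.6730 K; T2 = 50.4170 + 273.15 = 323.5670 K
k1 = A * exp(-Ea/(R*T1)) = 578065.2180 * exp(-59316.5740/(8.314*308.6730)) = 5.2951e-05 1/s
k2 = A * exp(-Ea/(R*T2)) = 578065.2180 * exp(-59316.5740/(8.314*323.5670)) = 1.5344e-04 1/s
k2/k1 = 1.5344e-04 / 5.2951e-05 = 2.8977


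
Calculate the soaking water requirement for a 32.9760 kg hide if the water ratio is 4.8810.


Formula: Water = hide_weight * ratio
Substituting: Water = 32.9760 * 4.8810
Result: 160.9559 kg
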